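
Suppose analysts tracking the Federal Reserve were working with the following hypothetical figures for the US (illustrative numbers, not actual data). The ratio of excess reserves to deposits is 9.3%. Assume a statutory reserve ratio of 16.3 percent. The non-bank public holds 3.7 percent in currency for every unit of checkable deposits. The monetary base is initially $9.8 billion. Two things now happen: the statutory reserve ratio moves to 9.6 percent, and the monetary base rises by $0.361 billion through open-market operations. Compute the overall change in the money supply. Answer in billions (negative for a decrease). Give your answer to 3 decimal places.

Before: m₁ = (1 + 0.037) / (0.163 + 0.093 + 0.037) ≈ 3.539249, MB₁ = 9.8, so M₁ = 3.539249 × 9.8 ≈ 34.6846 billion.
After: m₂ = (1 + 0.037) / (0.096 + 0.093 + 0.037) ≈ 4.588496, MB₂ = 9.8 + 0.361 = 10.161, so M₂ = 4.588496 × 10.161 ≈ 46.6237 billion.
ΔM = M₂ − M₁ = 46.6237 − 34.6846 = 11.9391 billion.

$11.939 billion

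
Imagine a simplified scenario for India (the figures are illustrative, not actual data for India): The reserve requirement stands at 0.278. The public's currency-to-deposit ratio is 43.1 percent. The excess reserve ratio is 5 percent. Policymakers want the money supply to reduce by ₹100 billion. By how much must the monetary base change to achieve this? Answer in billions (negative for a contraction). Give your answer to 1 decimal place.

The money multiplier is m = (1 + c) / (rr + e + c) = (1 + 0.431) / (0.278 + 0.05 + 0.431) ≈ 1.8854.
ΔMB = ΔM / m = (−100) / 1.8854 ≈ -53.0391 billion.

-53.0 billion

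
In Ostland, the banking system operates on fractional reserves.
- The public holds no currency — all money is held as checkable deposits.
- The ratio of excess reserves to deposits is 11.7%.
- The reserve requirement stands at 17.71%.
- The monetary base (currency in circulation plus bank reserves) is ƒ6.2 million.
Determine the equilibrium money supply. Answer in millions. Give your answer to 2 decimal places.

ƒ21.08 million

The money multiplier is m = 1 / (rr + e) = 1 / (0.1771 + 0.117) ≈ 3.4002.
So M = m × MB = 3.4002 × 6.2 ≈ 21.0812 million.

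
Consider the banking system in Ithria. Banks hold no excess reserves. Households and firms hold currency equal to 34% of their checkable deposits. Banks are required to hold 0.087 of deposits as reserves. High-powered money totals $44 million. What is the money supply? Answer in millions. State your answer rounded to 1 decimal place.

$138.1 million

The money multiplier is m = (1 + c) / (rr + c) = (1 + 0.34) / (0.087 + 0.34) ≈ 3.1382.
So M = m × MB = 3.1382 × 44 = 138.0808 million.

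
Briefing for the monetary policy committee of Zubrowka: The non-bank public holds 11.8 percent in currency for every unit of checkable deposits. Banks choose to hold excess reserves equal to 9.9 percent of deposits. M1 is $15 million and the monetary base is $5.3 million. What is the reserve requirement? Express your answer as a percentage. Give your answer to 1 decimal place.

Using m = M/MB = 15/5.3 ≈ 2.830189. Since m = (1 + c)/(c + rr + e), the denominator satisfies c + rr + e = (1 + c)/m = (1 + 0.118) / 2.830189 ≈ 0.395027.
With c = 0.118 and e = 0.099, the reserve requirement is 0.395027 − 0.118 − 0.099 = 0.178027.

17.8%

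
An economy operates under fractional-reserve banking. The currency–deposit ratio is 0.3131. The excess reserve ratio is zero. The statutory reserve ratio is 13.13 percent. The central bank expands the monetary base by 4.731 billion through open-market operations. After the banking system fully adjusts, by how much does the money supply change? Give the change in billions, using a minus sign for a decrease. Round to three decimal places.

The money multiplier is m = (1 + c) / (rr + c) = (1 + 0.3131) / (0.1313 + 0.3131) ≈ 2.95477.
The purchase adds 4.731 billion of base, so ΔM = m × ΔMB = 2.95477 × (+4.731) ≈ 13.979 billion.

13.979 billion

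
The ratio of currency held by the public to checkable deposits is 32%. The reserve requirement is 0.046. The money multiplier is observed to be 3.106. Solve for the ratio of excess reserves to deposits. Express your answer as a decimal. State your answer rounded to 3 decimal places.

Using m = 3.106. Since m = (1 + c)/(c + rr + e), the denominator satisfies c + rr + e = (1 + c)/m = (1 + 0.32) / 3.106 ≈ 0.424984.
With c = 0.32 and rr = 0.046, the ratio of excess reserves to deposits is 0.424984 − 0.32 − 0.046 = 0.058984.

0.059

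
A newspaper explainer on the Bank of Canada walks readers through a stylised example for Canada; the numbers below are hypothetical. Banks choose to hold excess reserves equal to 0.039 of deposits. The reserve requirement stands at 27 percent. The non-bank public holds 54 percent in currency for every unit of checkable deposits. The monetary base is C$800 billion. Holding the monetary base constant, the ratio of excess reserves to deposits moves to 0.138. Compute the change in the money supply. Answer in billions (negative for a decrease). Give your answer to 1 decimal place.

Initially m₁ = (1 + 0.54) / (0.27 + 0.039 + 0.54) ≈ 1.81390, so M₁ = 1.81390 × 800 = 1451.12 billion.
After the change m₂ = (1 + 0.54) / (0.27 + 0.138 + 0.54) ≈ 1.62447, so M₂ = 1.62447 × 800 = 1299.576 billion.
ΔM = M₂ − M₁ = 1299.576 − 1451.12 = -151.544 billion.

-151.5 billion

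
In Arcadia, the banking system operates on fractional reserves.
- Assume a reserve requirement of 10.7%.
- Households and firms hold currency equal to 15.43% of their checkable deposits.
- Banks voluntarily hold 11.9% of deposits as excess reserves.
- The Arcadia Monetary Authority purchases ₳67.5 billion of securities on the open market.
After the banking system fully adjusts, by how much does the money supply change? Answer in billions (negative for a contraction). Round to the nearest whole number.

The money multiplier is m = (1 + c) / (rr + e + c) = (1 + 0.1543) / (0.107 + 0.119 + 0.1543) ≈ 3.0352.
The purchase adds 67.5 billion of base, so ΔM = m × ΔMB = 3.0352 × (+67.5) = 204.876 billion.

₳205 billion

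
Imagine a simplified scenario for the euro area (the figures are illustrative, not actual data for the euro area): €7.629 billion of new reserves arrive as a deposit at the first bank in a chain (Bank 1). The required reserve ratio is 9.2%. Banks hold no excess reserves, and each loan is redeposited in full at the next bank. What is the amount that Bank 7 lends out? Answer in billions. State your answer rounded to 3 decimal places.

Each bank lends a fraction (1 − rr) = 0.9080 of the deposit it receives, so Bank 7 receives 7.629·0.9080^6 and lends 7.629·0.9080^7 ≈ 3.8821 billion.

€3.882 billion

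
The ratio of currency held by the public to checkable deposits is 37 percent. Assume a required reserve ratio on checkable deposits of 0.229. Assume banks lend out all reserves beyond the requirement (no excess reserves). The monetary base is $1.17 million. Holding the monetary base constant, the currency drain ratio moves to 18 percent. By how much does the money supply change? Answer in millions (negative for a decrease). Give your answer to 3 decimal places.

$0.700 million

Initially m₁ = (1 + 0.37) / (0.229 + 0.37) ≈ 2.28715, so M₁ = 2.28715 × 1.17 ≈ 2.676 million.
After the change m₂ = (1 + 0.18) / (0.229 + 0.18) ≈ 2.88509, so M₂ = 2.88509 × 1.17 ≈ 3.3756 million.
ΔM = M₂ − M₁ = 3.3756 − 2.676 = 0.6996 million.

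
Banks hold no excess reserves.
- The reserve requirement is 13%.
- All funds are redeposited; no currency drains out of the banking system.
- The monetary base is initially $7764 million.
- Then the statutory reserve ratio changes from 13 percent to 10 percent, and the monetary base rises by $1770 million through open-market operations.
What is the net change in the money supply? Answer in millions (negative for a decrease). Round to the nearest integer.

Before: m₁ = 1 / (0.13) ≈ 7.69231, MB₁ = 7764, so M₁ = 7.69231 × 7764 ≈ 59723.0948 million.
After: m₂ = 1 / (0.1) = 10, MB₂ = 7764 + 1770 = 9534, so M₂ = 10 × 9534 = 95340 million.
ΔM = M₂ − M₁ = 95340 − 59723.0948 = 35616.9052 million.

$35617 million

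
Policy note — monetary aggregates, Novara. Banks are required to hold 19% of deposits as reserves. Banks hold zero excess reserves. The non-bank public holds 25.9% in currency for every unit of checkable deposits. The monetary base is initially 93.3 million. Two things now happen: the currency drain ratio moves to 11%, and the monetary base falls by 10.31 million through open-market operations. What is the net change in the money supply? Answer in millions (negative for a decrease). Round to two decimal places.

Before: m₁ = (1 + 0.259) / (0.19 + 0.259) ≈ 2.80401, MB₁ = 93.3, so M₁ = 2.80401 × 93.3 ≈ 261.6141 million.
After: m₂ = (1 + 0.11) / (0.19 + 0.11) = 3.7, MB₂ = 93.3 − 10.31 = 82.99, so M₂ = 3.7 × 82.99 = 307.063 million.
ΔM = M₂ − M₁ = 307.063 − 261.6141 = 45.4489 million.

45.45 million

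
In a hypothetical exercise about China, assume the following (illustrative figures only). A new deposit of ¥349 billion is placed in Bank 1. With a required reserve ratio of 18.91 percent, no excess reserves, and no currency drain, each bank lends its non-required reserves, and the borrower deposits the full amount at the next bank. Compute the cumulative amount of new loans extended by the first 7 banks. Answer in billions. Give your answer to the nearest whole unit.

¥1152 billion

Bank i lends (1 − rr)^i of the original deposit: Bank 1 lends 349·0.8109 = 283.0041, Bank 2 lends 349·0.8109² ≈ 229.4880, and so on.
Summing a geometric series: total = 349·[0.8109·(1 − 0.8109^7) / (1 − 0.8109)] ≈ 1151.5421 billion.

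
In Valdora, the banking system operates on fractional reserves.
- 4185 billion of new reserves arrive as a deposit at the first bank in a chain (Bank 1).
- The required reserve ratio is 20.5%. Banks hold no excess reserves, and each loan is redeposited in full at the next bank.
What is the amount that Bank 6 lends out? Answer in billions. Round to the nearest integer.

Each bank lends a fraction (1 − rr) = 0.7950 of the deposit it receives, so Bank 6 receives 4185·0.7950^5 and lends 4185·0.7950^6 ≈ 1056.5699 billion.

1057 billion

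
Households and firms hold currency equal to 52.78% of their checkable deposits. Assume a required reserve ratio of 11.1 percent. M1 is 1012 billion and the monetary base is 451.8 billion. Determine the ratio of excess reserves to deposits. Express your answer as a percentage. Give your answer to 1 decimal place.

4.3%

Using m = M/MB = 1012/451.8 ≈ 2.239929. Since m = (1 + c)/(c + rr + e), the denominator satisfies c + rr + e = (1 + c)/m = (1 + 0.5278) / 2.239929 ≈ 0.682075.
With c = 0.5278 and rr = 0.111, the ratio of excess reserves to deposits is 0.682075 − 0.5278 − 0.111 = 0.043275.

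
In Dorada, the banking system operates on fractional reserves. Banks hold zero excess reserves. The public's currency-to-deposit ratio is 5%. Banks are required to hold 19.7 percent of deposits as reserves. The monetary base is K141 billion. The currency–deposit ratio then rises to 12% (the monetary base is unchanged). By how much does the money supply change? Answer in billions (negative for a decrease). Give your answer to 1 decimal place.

-101.2 billion

Initially m₁ = (1 + 0.05) / (0.197 + 0.05) ≈ 4.25101, so M₁ = 4.25101 × 141 ≈ 599.3924 billion.
After the change m₂ = (1 + 0.12) / (0.197 + 0.12) ≈ 3.53312, so M₂ = 3.53312 × 141 ≈ 498.1699 billion.
ΔM = M₂ − M₁ = 498.1699 − 599.3924 = -101.2225 billion.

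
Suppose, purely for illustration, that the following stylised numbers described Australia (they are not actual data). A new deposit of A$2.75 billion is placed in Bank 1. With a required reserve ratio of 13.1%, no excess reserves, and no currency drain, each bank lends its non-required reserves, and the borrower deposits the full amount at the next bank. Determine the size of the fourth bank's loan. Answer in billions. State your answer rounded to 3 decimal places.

A$1.568 billion

Each bank lends a fraction (1 − rr) = 0.8690 of the deposit it receives, so Bank 4 receives 2.75·0.8690^3 and lends 2.75·0.8690^4 ≈ 1.5682 billion.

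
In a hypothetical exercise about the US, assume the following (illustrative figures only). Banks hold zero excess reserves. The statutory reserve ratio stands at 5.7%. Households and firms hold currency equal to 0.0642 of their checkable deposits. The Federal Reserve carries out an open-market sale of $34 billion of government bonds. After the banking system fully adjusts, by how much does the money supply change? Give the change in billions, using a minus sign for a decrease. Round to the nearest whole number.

-299 billion

The money multiplier is m = (1 + c) / (rr + c) = (1 + 0.0642) / (0.057 + 0.0642) ≈ 8.7805.
The sale removes 34 billion of base, so ΔM = m × ΔMB = 8.7805 × (−34) = -298.537 billion.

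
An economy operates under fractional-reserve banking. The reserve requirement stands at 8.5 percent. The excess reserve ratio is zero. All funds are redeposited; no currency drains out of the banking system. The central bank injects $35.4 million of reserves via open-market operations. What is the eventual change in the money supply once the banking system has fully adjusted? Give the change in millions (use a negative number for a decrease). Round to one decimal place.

$416.5 million

The simple money multiplier is m = 1/rr = 1/0.085 ≈ 11.7647.
An open-market purchase increases the monetary base by 35.4 million, so ΔM = m × ΔMB = 11.7647 × 35.4 ≈ 416.4704 million.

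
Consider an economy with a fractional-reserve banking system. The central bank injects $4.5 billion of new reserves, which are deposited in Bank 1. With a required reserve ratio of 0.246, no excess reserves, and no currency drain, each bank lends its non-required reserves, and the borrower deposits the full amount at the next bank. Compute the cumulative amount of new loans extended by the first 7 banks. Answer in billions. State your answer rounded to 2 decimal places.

$11.88 billion

Bank i lends (1 − rr)^i of the original deposit: Bank 1 lends 4.5·0.7540 = 3.3930, Bank 2 lends 4.5·0.7540² ≈ 2.5583, and so on.
Summing a geometric series: total = 4.5·[0.7540·(1 − 0.7540^7) / (1 − 0.7540)] ≈ 11.8817 billion.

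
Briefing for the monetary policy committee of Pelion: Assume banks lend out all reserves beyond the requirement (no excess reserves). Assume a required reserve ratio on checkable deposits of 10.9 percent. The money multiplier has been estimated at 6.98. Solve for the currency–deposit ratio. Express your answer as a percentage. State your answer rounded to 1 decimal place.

4.0%

Using m = 6.98. From m = (1 + c)/(c + rr + e), rearranging gives 1 + c = m·(c + rr + e), so c·(1 − m) = m·(rr + e) − 1.
Hence c = [m·(rr + e) − 1]/(1 − m) = [6.98 × (0.109 + 0) − 1] / (1 − 6.98) ≈ 0.039997.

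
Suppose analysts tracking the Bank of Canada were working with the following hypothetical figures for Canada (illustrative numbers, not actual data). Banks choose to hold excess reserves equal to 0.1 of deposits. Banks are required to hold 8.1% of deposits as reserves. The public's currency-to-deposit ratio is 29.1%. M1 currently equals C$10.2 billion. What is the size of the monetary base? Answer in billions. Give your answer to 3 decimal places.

The money multiplier is m = (1 + c) / (rr + e + c) = (1 + 0.291) / (0.081 + 0.1 + 0.291) ≈ 2.735169.
MB = M / m = 10.2 / 2.735169 ≈ 3.7292 billion.

C$3.729 billion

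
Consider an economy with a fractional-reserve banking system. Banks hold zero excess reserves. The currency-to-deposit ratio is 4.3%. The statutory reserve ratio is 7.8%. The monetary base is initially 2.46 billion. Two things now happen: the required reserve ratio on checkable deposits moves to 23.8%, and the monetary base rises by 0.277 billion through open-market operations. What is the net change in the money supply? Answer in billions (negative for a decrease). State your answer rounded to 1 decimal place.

-11.0 billion

Before: m₁ = (1 + 0.043) / (0.078 + 0.043) ≈ 8.6198, MB₁ = 2.46, so M₁ = 8.6198 × 2.46 ≈ 21.2047 billion.
After: m₂ = (1 + 0.043) / (0.238 + 0.043) ≈ 3.7117, MB₂ = 2.46 + 0.277 = 2.737, so M₂ = 3.7117 × 2.737 ≈ 10.1589 billion.
ΔM = M₂ − M₁ = 10.1589 − 21.2047 = -11.0458 billion.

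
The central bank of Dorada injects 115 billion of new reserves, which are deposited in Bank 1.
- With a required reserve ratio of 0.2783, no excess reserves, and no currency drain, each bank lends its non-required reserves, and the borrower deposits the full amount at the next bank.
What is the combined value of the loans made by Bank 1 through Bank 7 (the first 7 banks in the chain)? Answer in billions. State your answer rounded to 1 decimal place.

Bank i lends (1 − rr)^i of the original deposit: Bank 1 lends 115·0.7217 = 82.9955, Bank 2 lends 115·0.7217² ≈ 59.8979, and so on.
Summing a geometric series: total = 115·[0.7217·(1 − 0.7217^7) / (1 − 0.7217)] ≈ 267.8116 billion.

267.8 billion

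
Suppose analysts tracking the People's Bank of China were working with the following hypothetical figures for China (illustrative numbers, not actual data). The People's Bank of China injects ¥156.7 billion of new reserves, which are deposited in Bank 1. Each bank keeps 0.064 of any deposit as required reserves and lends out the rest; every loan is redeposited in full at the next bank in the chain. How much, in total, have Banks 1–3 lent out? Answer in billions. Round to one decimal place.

¥412.5 billion

Bank i lends (1 − rr)^i of the original deposit: Bank 1 lends 156.7·0.9360 = 146.6712, Bank 2 lends 156.7·0.9360² ≈ 137.2842, and so on.
Summing a geometric series: total = 156.7·[0.9360·(1 − 0.9360^3) / (1 − 0.9360)] ≈ 412.4535 billion.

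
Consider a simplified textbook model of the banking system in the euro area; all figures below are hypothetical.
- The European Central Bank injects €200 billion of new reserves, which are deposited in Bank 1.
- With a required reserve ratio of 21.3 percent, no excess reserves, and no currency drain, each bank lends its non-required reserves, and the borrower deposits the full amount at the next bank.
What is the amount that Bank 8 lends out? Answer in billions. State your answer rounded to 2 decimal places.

Each bank lends a fraction (1 − rr) = 0.7870 of the deposit it receives, so Bank 8 receives 200·0.7870^7 and lends 200·0.7870^8 ≈ 29.4325 billion.

€29.43 billion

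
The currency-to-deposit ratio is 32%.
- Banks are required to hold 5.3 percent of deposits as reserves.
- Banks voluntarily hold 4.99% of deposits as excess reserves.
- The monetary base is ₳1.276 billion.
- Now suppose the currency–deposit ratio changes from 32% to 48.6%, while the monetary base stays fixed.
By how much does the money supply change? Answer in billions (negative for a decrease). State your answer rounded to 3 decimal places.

Initially m₁ = (1 + 0.32) / (0.053 + 0.0499 + 0.32) ≈ 3.12131, so M₁ = 3.12131 × 1.276 ≈ 3.9828 billion.
After the change m₂ = (1 + 0.486) / (0.053 + 0.0499 + 0.486) ≈ 2.52335, so M₂ = 2.52335 × 1.276 ≈ 3.2198 billion.
ΔM = M₂ − M₁ = 3.2198 − 3.9828 = -0.763 billion.

-0.763 billion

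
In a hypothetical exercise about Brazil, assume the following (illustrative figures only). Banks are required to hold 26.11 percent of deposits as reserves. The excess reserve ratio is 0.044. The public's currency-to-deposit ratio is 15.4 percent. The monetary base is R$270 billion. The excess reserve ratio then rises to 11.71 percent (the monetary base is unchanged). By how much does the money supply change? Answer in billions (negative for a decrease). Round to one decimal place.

-93.2 billion

Initially m₁ = (1 + 0.154) / (0.2611 + 0.044 + 0.154) ≈ 2.51361, so M₁ = 2.51361 × 270 = 678.6747 billion.
After the change m₂ = (1 + 0.154) / (0.2611 + 0.1171 + 0.154) ≈ 2.16836, so M₂ = 2.16836 × 270 = 585.4572 billion.
ΔM = M₂ − M₁ = 585.4572 − 678.6747 = -93.2175 billion.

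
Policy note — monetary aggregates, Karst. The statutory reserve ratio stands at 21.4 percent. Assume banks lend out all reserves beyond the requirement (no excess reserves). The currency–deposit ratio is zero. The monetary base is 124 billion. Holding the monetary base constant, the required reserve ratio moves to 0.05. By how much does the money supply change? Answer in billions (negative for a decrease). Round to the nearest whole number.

Initially m₁ = 1 / (0.214) ≈ 4.6729, so M₁ = 4.6729 × 124 = 579.4396 billion.
After the change m₂ = 1 / (0.05) = 20, so M₂ = 20 × 124 = 2480 billion.
ΔM = M₂ − M₁ = 2480 − 579.4396 = 1900.5604 billion.

1901 billion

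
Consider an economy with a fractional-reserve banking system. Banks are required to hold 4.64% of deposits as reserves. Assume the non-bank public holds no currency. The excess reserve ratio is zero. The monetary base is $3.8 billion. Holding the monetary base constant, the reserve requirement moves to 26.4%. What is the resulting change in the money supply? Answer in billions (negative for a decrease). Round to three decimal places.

-67.503 billion

Initially m₁ = 1 / (0.0464) ≈ 21.55172, so M₁ = 21.55172 × 3.8 ≈ 81.8965 billion.
After the change m₂ = 1 / (0.264) ≈ 3.78788, so M₂ = 3.78788 × 3.8 ≈ 14.3939 billion.
ΔM = M₂ − M₁ = 14.3939 − 81.8965 = -67.5026 billion.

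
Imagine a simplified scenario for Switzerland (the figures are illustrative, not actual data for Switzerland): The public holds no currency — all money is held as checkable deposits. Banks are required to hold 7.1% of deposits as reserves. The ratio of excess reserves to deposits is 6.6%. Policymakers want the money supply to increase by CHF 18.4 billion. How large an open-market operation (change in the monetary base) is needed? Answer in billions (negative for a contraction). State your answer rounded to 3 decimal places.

CHF 2.521 billion

The money multiplier is m = 1 / (rr + e) = 1 / (0.071 + 0.066) ≈ 7.299270.
ΔMB = ΔM / m = (+18.4) / 7.299270 ≈ 2.5208 billion.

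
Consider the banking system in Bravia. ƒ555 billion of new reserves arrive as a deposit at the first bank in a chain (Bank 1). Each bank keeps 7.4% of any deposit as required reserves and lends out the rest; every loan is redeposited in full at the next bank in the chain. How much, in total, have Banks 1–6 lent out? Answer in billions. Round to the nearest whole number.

Bank i lends (1 − rr)^i of the original deposit: Bank 1 lends 555·0.9260 = 513.9300, Bank 2 lends 555·0.9260² ≈ 475.8992, and so on.
Summing a geometric series: total = 555·[0.9260·(1 − 0.9260^6) / (1 − 0.9260)] ≈ 2566.3708 billion.

ƒ2566 billion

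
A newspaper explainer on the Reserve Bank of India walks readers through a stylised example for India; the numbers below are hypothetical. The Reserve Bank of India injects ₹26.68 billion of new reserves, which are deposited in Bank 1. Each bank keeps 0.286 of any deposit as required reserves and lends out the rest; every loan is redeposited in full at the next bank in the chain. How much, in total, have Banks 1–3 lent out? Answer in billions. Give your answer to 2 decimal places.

Bank i lends (1 − rr)^i of the original deposit: Bank 1 lends 26.68·0.7140 ≈ 19.0495, Bank 2 lends 26.68·0.7140² ≈ 13.6014, and so on.
Summing a geometric series: total = 26.68·[0.7140·(1 − 0.7140^3) / (1 − 0.7140)] ≈ 42.3622 billion.

₹42.36 billion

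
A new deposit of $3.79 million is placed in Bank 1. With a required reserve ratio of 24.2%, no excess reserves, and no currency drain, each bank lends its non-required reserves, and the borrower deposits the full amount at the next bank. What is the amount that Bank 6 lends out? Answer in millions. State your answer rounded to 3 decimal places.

$0.719 million

Each bank lends a fraction (1 − rr) = 0.7580 of the deposit it receives, so Bank 6 receives 3.79·0.7580^5 and lends 3.79·0.7580^6 ≈ 0.7189 million.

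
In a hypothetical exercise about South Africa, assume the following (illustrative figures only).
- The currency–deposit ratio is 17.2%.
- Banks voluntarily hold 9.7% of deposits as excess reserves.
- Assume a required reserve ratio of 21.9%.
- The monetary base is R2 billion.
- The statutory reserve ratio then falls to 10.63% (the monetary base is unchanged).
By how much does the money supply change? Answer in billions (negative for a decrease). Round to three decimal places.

Initially m₁ = (1 + 0.172) / (0.219 + 0.097 + 0.172) ≈ 2.40164, so M₁ = 2.40164 × 2 ≈ 4.8033 billion.
After the change m₂ = (1 + 0.172) / (0.1063 + 0.097 + 0.172) ≈ 3.12284, so M₂ = 3.12284 × 2 ≈ 6.2457 billion.
ΔM = M₂ − M₁ = 6.2457 − 4.8033 = 1.4424 billion.

R1.442 billion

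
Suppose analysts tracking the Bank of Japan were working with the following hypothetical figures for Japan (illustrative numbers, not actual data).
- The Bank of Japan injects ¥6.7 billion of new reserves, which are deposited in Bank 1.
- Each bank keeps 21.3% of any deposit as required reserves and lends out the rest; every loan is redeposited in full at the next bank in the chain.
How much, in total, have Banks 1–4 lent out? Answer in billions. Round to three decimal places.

Bank i lends (1 − rr)^i of the original deposit: Bank 1 lends 6.7·0.7870 = 5.2729, Bank 2 lends 6.7·0.7870² ≈ 4.1498, and so on.
Summing a geometric series: total = 6.7·[0.7870·(1 − 0.7870^4) / (1 − 0.7870)] ≈ 15.2588 billion.

¥15.259 billion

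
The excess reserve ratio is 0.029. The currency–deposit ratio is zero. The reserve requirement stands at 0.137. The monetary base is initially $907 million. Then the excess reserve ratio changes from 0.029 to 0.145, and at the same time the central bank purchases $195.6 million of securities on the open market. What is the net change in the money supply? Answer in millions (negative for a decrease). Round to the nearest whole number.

Before: m₁ = 1 / (0.137 + 0.029) ≈ 6.02410, MB₁ = 907, so M₁ = 6.02410 × 907 = 5463.8587 million.
After: m₂ = 1 / (0.137 + 0.145) ≈ 3.54610, MB₂ = 907 + 195.6 = 1102.6, so M₂ = 3.54610 × 1102.6 ≈ 3909.9299 million.
ΔM = M₂ − M₁ = 3909.9299 − 5463.8587 = -1553.9288 million.

-1554 million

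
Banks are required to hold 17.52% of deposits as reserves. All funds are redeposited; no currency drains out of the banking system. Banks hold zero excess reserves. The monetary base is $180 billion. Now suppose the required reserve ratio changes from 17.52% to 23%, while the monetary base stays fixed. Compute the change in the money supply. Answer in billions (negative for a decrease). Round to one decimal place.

Initially m₁ = 1 / (0.1752) ≈ 5.70776, so M₁ = 5.70776 × 180 = 1027.3968 billion.
After the change m₂ = 1 / (0.23) ≈ 4.34783, so M₂ = 4.34783 × 180 = 782.6094 billion.
ΔM = M₂ − M₁ = 782.6094 − 1027.3968 = -244.7874 billion.

-244.8 billion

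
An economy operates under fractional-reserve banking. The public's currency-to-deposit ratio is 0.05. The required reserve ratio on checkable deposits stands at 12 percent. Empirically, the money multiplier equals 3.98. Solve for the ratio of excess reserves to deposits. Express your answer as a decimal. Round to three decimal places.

Using m = 3.98. Since m = (1 + c)/(c + rr + e), the denominator satisfies c + rr + e = (1 + c)/m = (1 + 0.05) / 3.98 ≈ 0.263819.
With c = 0.05 and rr = 0.12, the ratio of excess reserves to deposits is 0.263819 − 0.05 − 0.12 = 0.093819.

0.094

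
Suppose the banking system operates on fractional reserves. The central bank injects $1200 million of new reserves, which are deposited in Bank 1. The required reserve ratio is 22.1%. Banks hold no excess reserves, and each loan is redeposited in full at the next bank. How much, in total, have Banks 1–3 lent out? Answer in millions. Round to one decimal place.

$2230.3 million

Bank i lends (1 − rr)^i of the original deposit: Bank 1 lends 1200·0.7790 = 934.8000, Bank 2 lends 1200·0.7790² = 728.2092, and so on.
Summing a geometric series: total = 1200·[0.7790·(1 − 0.7790^3) / (1 − 0.7790)] ≈ 2230.2842 million.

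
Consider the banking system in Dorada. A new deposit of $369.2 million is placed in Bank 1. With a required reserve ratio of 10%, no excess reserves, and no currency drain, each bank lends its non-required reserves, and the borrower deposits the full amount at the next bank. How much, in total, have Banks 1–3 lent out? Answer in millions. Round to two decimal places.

$900.48 million

Bank i lends (1 − rr)^i of the original deposit: Bank 1 lends 369.2·0.9000 = 332.2800, Bank 2 lends 369.2·0.9000² = 299.0520, and so on.
Summing a geometric series: total = 369.2·[0.9000·(1 − 0.9000^3) / (1 − 0.9000)] = 900.4788 million.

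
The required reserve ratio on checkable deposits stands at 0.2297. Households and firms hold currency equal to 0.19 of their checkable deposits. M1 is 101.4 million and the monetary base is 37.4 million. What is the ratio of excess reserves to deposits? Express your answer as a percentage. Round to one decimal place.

Using m = M/MB = 101.4/37.4 ≈ 2.711230. Since m = (1 + c)/(c + rr + e), the denominator satisfies c + rr + e = (1 + c)/m = (1 + 0.19) / 2.711230 ≈ 0.438915.
With c = 0.19 and rr = 0.2297, the ratio of excess reserves to deposits is 0.438915 − 0.19 − 0.2297 = 0.019215.

1.9%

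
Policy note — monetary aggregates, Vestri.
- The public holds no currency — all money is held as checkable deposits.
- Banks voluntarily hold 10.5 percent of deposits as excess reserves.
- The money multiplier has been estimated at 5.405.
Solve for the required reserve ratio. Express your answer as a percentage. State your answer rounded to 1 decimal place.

Using m = 5.405. Since m = (1 + c)/(c + rr + e), the denominator satisfies c + rr + e = (1 + c)/m = (1 + 0) / 5.405 ≈ 0.185014.
With c = 0 and e = 0.105, the required reserve ratio is 0.185014 − 0 − 0.105 = 0.080014.

8.0%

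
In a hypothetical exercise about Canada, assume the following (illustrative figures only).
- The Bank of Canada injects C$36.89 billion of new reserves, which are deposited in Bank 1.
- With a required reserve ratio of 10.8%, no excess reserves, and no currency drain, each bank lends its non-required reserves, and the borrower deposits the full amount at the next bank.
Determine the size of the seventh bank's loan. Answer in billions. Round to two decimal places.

Each bank lends a fraction (1 − rr) = 0.8920 of the deposit it receives, so Bank 7 receives 36.89·0.8920^6 and lends 36.89·0.8920^7 ≈ 16.5753 billion.

C$16.58 billion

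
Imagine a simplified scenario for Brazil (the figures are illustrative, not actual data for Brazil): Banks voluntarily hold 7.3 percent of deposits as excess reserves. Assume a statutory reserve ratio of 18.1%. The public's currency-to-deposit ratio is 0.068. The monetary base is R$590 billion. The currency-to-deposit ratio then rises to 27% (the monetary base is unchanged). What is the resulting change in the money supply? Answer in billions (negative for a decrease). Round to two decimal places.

-526.93 billion

Initially m₁ = (1 + 0.068) / (0.181 + 0.073 + 0.068) ≈ 3.316770, so M₁ = 3.316770 × 590 = 1956.8943 billion.
After the change m₂ = (1 + 0.27) / (0.181 + 0.073 + 0.27) ≈ 2.423664, so M₂ = 2.423664 × 590 ≈ 1429.9618 billion.
ΔM = M₂ − M₁ = 1429.9618 − 1956.8943 = -526.9325 billion.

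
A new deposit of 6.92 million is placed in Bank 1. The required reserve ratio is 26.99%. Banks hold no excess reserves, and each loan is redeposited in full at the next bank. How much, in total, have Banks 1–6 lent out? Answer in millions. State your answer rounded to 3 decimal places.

Bank i lends (1 − rr)^i of the original deposit: Bank 1 lends 6.92·0.7301 ≈ 5.0523, Bank 2 lends 6.92·0.7301² ≈ 3.6887, and so on.
Summing a geometric series: total = 6.92·[0.7301·(1 − 0.7301^6) / (1 − 0.7301)] ≈ 15.8840 million.

15.884 million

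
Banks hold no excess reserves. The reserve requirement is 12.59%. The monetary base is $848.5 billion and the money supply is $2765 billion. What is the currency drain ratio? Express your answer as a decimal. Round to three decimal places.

0.261

Using m = M/MB = 2765/848.5 ≈ 3.258692. From m = (1 + c)/(c + rr + e), rearranging gives 1 + c = m·(c + rr + e), so c·(1 − m) = m·(rr + e) − 1.
Hence c = [m·(rr + e) − 1]/(1 − m) = [3.258692 × (0.1259 + 0) − 1] / (1 − 3.258692) ≈ 0.261094.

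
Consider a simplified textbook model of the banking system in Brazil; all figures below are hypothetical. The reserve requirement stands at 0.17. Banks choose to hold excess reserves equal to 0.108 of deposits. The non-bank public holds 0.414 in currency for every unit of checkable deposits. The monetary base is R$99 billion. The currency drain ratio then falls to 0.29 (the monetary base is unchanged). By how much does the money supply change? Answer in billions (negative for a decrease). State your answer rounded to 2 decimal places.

Initially m₁ = (1 + 0.414) / (0.17 + 0.108 + 0.414) ≈ 2.04335, so M₁ = 2.04335 × 99 ≈ 202.2917 billion.
After the change m₂ = (1 + 0.29) / (0.17 + 0.108 + 0.29) ≈ 2.27113, so M₂ = 2.27113 × 99 ≈ 224.8419 billion.
ΔM = M₂ − M₁ = 224.8419 − 202.2917 = 22.5502 billion.

R$22.55 billion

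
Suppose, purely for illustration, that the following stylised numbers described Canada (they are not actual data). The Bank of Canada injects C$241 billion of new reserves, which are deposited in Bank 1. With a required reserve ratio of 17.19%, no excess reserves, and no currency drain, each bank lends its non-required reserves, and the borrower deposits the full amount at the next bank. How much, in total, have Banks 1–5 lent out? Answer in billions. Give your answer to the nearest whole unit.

Bank i lends (1 − rr)^i of the original deposit: Bank 1 lends 241·0.8281 = 199.5721, Bank 2 lends 241·0.8281² ≈ 165.2657, and so on.
Summing a geometric series: total = 241·[0.8281·(1 − 0.8281^5) / (1 − 0.8281)] ≈ 708.8744 billion.

C$709 billion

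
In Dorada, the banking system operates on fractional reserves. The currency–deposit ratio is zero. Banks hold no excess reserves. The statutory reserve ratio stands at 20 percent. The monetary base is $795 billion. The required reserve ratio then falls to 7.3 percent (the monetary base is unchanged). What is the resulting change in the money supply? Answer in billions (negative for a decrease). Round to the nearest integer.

Initially m₁ = 1 / (0.2) = 5, so M₁ = 5 × 795 = 3975 billion.
After the change m₂ = 1 / (0.073) ≈ 13.6986, so M₂ = 13.6986 × 795 = 10890.387 billion.
ΔM = M₂ − M₁ = 10890.387 − 3975 = 6915.387 billion.

$6915 billion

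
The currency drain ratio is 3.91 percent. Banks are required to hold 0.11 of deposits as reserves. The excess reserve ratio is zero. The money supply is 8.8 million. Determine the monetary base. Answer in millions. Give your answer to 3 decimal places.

1.263 million

The money multiplier is m = (1 + c) / (rr + c) = (1 + 0.0391) / (0.11 + 0.0391) ≈ 6.96915.
MB = M / m = 8.8 / 6.96915 ≈ 1.2627 million.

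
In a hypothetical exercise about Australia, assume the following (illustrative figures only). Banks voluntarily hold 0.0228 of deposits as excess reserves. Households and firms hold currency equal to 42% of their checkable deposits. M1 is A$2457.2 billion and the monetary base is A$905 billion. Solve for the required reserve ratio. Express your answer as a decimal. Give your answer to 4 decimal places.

Using m = M/MB = 2457.2/905 ≈ 2.715138. Since m = (1 + c)/(c + rr + e), the denominator satisfies c + rr + e = (1 + c)/m = (1 + 0.42) / 2.715138 ≈ 0.522994.
With c = 0.42 and e = 0.0228, the required reserve ratio is 0.522994 − 0.42 − 0.0228 = 0.080194.

0.0802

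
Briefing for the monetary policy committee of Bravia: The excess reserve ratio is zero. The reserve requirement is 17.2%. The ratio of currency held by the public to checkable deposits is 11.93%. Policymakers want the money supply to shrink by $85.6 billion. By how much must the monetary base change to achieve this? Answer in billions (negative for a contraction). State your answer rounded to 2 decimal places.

-22.28 billion

The money multiplier is m = (1 + c) / (rr + c) = (1 + 0.1193) / (0.172 + 0.1193) ≈ 3.84243.
ΔMB = ΔM / m = (−85.6) / 3.84243 ≈ -22.2776 billion.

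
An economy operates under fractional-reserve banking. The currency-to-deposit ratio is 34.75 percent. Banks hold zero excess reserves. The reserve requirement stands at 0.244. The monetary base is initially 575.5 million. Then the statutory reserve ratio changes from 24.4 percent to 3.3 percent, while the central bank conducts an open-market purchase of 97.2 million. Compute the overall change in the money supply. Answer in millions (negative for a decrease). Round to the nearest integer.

Before: m₁ = (1 + 0.3475) / (0.244 + 0.3475) ≈ 2.2781, MB₁ = 575.5, so M₁ = 2.2781 × 575.5 ≈ 1311.0465 million.
After: m₂ = (1 + 0.3475) / (0.033 + 0.3475) ≈ 3.5414, MB₂ = 575.5 + 97.2 = 672.7, so M₂ = 3.5414 × 672.7 ≈ 2382.2998 million.
ΔM = M₂ − M₁ = 2382.2998 − 1311.0465 = 1071.2533 million.

1071 million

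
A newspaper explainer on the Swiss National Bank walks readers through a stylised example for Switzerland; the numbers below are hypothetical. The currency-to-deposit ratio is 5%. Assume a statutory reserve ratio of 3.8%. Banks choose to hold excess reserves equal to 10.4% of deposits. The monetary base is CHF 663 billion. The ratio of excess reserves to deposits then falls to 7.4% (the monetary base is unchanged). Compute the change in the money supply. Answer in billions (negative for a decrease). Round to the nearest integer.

CHF 671 billion

Initially m₁ = (1 + 0.05) / (0.038 + 0.104 + 0.05) ≈ 5.4688, so M₁ = 5.4688 × 663 = 3625.8144 billion.
After the change m₂ = (1 + 0.05) / (0.038 + 0.074 + 0.05) ≈ 6.4815, so M₂ = 6.4815 × 663 = 4297.2345 billion.
ΔM = M₂ − M₁ = 4297.2345 − 3625.8144 = 671.4201 billion.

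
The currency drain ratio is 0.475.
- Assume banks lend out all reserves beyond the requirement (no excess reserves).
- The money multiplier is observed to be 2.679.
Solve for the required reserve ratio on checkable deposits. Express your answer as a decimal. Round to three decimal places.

Using m = 2.679. Since m = (1 + c)/(c + rr + e), the denominator satisfies c + rr + e = (1 + c)/m = (1 + 0.475) / 2.679 ≈ 0.550579.
With c = 0.475 and e = 0, the required reserve ratio on checkable deposits is 0.550579 − 0.475 − 0 = 0.075579.

0.076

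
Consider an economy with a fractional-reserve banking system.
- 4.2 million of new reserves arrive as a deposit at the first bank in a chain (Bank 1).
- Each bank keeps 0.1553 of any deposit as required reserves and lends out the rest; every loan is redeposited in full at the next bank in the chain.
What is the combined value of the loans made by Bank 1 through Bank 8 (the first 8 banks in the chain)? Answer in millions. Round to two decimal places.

Bank i lends (1 − rr)^i of the original deposit: Bank 1 lends 4.2·0.8447 ≈ 3.5477, Bank 2 lends 4.2·0.8447² ≈ 2.9968, and so on.
Summing a geometric series: total = 4.2·[0.8447·(1 − 0.8447^8) / (1 − 0.8447)] ≈ 16.9234 million.

16.92 million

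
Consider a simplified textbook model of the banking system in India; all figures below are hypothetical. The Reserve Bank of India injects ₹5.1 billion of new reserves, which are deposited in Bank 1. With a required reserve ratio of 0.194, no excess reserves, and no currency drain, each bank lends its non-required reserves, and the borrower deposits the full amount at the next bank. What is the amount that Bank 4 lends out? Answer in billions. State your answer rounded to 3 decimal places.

Each bank lends a fraction (1 − rr) = 0.8060 of the deposit it receives, so Bank 4 receives 5.1·0.8060^3 and lends 5.1·0.8060^4 ≈ 2.1523 billion.

₹2.152 billion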